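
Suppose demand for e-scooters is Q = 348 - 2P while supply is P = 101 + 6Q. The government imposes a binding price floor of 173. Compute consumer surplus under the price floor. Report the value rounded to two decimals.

1.00

Rewriting demand in inverse form: P = 174 - 0.5Q.
Free-market equilibrium: 174 - 0.5Q = 101 + 6Q gives Q* = 11.2308, P* = 168.3846.
At the floor price 173, quantity demanded is (174 - 173)/0.5 = 2; demand is the short side, so Q = 2 trades at P = 173.
CS is the triangle under demand above 173: (1/2)(2)(174 - 173) = 1.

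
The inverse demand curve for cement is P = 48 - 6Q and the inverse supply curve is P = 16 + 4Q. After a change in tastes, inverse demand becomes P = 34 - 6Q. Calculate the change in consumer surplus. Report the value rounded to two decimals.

-21.00

Initial equilibrium: Q_0 = 3.2, P_0 = 28.8; CS_0 = (1/2)(3.2)(19.2) = 30.72, PS_0 = (1/2)(3.2)(12.8) = 20.48.
New equilibrium: 34 - 6Q = 16 + 4Q gives Q_1 = 1.8, P_1 = 23.2; CS_1 = 9.72, PS_1 = 6.48.
Change in consumer surplus = 9.72 - 30.72 = -21.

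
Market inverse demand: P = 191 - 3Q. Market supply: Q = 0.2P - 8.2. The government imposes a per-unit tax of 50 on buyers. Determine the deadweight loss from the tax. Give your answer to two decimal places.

156.25

Rewriting supply in inverse form: P = 41 + 5Q.
Without the tax, 191 - 3Q = 41 + 5Q so Q* = 18.75 and P* = 134.75.
With the tax, buyers' net willingness to pay falls by 50: (191 - 50) - 3Q = 41 + 5Q, so Q_t = 12.5. Buyers pay P_b = 153.5; sellers receive P_s = P_b - 50 = 103.5.
The welfare triangle lost has base Q* - Q_t = 6.25 and height t = 50, so DWL = (1/2)(6.25)(50) = 156.25.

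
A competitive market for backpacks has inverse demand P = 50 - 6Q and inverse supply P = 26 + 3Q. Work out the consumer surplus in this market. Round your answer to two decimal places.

Equilibrium: 50 - 6Q = 26 + 3Q, so Q* = 2.6667 and P* = 34.
CS is the area between the demand curve and P* from 0 to Q*: (1/2)(2.6667)(16) = 21.3333.

21.33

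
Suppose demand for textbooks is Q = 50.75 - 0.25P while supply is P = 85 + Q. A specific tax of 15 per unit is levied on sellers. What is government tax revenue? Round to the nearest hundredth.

309.00

Rewriting demand in inverse form: P = 203 - 4Q.
Pre-tax equilibrium: 203 - 4Q = 85 + Q gives Q* = 23.6, P* = 108.6.
With the tax, sellers need 15 more per unit: 203 - 4Q = 85 + Q + 15, so Q_t = 20.6. Buyers pay P_b = 120.6; sellers receive P_s = P_b - 15 = 105.6.
Revenue is the tax times quantity traded: 15 x 20.6 = 309.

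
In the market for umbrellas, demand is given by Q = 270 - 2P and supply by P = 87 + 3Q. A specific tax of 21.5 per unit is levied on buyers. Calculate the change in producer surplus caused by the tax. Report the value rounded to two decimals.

Rewriting demand in inverse form: P = 135 - 0.5Q.
Without the tax, 135 - 0.5Q = 87 + 3Q so Q* = 13.7143 and P* = 128.1429.
With the tax, buyers' net willingness to pay falls by 21.5: (135 - 21.5) - 0.5Q = 87 + 3Q, so Q_t = 7.5714. Buyers pay P_b = 131.2143; sellers receive P_s = P_b - 21.5 = 109.7143.
Producers lose the trapezoid between P_s and P* out to Q_t plus the triangle from Q_t to Q*: change in PS = 85.9898 - 282.1224 = -196.1327.

-196.13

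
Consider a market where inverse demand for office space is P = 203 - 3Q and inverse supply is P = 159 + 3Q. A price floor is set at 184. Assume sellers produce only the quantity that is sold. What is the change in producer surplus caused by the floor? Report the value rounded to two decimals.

Without the control, 203 - 3Q = 159 + 3Q so Q* = 7.3333 and P* = 181.
At P = 184, buyers demand (203 - 184)/3 = 6.3333 while sellers would supply more, so the quantity traded is 6.3333 at price 184.
PS goes from (1/2)(7.3333)(22) = 80.6667 to 98.1667 (computed as (184 - 159)(6.3333) - (1/2)(3)(6.3333)^2), a change of 17.5.

17.50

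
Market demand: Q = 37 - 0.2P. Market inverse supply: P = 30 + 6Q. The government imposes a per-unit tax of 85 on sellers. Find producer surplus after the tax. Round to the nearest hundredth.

Rewriting demand in inverse form: P = 185 - 5Q.
Without the tax, 185 - 5Q = 30 + 6Q so Q* = 14.0909 and P* = 114.5455.
A tax on sellers shifts supply up by 85: 185 - 5Q = 30 + 6Q + 85, so Q_t = 6.3636. Buyers pay P_b = 153.1818; sellers receive P_s = P_b - 85 = 68.1818.
Producer surplus is the triangle above supply below P_s: (1/2)(6.3636)(68.1818 - 30) = 121.4876.

121.49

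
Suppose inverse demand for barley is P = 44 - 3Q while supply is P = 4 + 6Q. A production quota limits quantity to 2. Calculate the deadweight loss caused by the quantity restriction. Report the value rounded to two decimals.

26.89

Without the quota, 44 - 3Q = 4 + 6Q gives Q* = 4.4444.
At Q = 2 the demand price is 44 - 3(2) = 38 and the supply price is 4 + 6(2) = 16.
Deadweight loss is the triangle between the curves from 2 to 4.4444: (1/2)(38 - 16)(4.4444 - 2) = 26.8889.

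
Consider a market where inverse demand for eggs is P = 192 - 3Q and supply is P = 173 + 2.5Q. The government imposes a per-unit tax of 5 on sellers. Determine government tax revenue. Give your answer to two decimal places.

12.73

Pre-tax equilibrium: 192 - 3Q = 173 + 2.5Q gives Q* = 3.4545, P* = 181.6364.
A tax on sellers shifts supply up by 5: 192 - 3Q = 173 + 2.5Q + 5, so Q_t = 2.5455. Buyers pay P_b = 184.3636; sellers receive P_s = P_b - 5 = 179.3636.
Revenue is the tax times quantity traded: 5 x 2.5455 = 12.7273.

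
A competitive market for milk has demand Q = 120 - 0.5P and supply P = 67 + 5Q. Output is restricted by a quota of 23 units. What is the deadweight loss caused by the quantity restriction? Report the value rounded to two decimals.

10.29

Rewriting demand in inverse form: P = 240 - 2Q.
Unrestricted equilibrium: Q* = (240 - 67)/(2 + 5) = 24.7143.
At Q = 23 the demand price is 240 - 2(23) = 194 and the supply price is 67 + 5(23) = 182.
Deadweight loss is the triangle between the curves from 23 to 24.7143: (1/2)(194 - 182)(24.7143 - 23) = 10.2857.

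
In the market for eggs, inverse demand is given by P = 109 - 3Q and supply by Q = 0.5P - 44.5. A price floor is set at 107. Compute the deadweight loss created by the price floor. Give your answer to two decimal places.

Rewriting supply in inverse form: P = 89 + 2Q.
Free-market equilibrium: 109 - 3Q = 89 + 2Q gives Q* = 4, P* = 97.
At P = 107, buyers demand (109 - 107)/3 = 0.6667 while sellers would supply more, so the quantity traded is 0.6667 at price 107.
At Q = 0.6667 the demand price is 107 and the supply price is 90.3333. Deadweight loss is the triangle between the curves from 0.6667 to 4: (1/2)(107 - 90.3333)(4 - 0.6667) = 27.7778.

27.78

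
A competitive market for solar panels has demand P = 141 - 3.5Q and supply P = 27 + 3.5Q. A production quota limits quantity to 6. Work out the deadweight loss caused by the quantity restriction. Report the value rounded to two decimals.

370.29

Without the quota, 141 - 3.5Q = 27 + 3.5Q gives Q* = 16.2857.
At Q = 6 the demand price is 141 - 3.5(6) = 120 and the supply price is 27 + 3.5(6) = 48.
DWL = (1/2)(gap between curves at 6) x (Q* - 6) = (1/2)(72)(10.2857) = 370.2857.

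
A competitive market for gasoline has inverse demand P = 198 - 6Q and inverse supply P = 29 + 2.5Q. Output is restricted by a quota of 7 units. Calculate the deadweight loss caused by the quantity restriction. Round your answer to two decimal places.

Unrestricted equilibrium: Q* = (198 - 29)/(6 + 2.5) = 19.8824.
At Q = 7 the demand price is 198 - 6(7) = 156 and the supply price is 29 + 2.5(7) = 46.5.
Deadweight loss is the triangle between the curves from 7 to 19.8824: (1/2)(156 - 46.5)(19.8824 - 7) = 705.3088.

705.31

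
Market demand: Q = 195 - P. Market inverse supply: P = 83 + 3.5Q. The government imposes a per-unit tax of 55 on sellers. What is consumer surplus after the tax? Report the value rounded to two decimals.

80.22

Rewriting demand in inverse form: P = 195 - Q.
Pre-tax equilibrium: 195 - Q = 83 + 3.5Q gives Q* = 24.8889, P* = 170.1111.
With the tax, sellers need 55 more per unit: 195 - Q = 83 + 3.5Q + 55, so Q_t = 12.6667. Buyers pay P_b = 182.3333; sellers receive P_s = P_b - 55 = 127.3333.
Consumer surplus is the triangle under demand above P_b: (1/2)(12.6667)(195 - 182.3333) = 80.2222.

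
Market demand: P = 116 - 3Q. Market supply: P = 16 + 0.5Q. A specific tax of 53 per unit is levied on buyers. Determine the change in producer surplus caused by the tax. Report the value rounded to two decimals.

-159.00

Pre-tax equilibrium: 116 - 3Q = 16 + 0.5Q gives Q* = 28.5714, P* = 30.2857.
With the tax, buyers' net willingness to pay falls by 53: (116 - 53) - 3Q = 16 + 0.5Q, so Q_t = 13.4286. Buyers pay P_b = 75.7143; sellers receive P_s = P_b - 53 = 22.7143.
Producers lose the trapezoid between P_s and P* out to Q_t plus the triangle from Q_t to Q*: change in PS = 45.0816 - 204.0816 = -159.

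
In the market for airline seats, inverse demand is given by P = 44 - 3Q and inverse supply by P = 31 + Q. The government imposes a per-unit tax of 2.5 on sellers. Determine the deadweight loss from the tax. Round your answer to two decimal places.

0.78

Without the tax, 44 - 3Q = 31 + Q so Q* = 3.25 and P* = 34.25.
A tax on sellers shifts supply up by 2.5: 44 - 3Q = 31 + Q + 2.5, so Q_t = 2.625. Buyers pay P_b = 36.125; sellers receive P_s = P_b - 2.5 = 33.625.
The welfare triangle lost has base Q* - Q_t = 0.625 and height t = 2.5, so DWL = (1/2)(0.625)(2.5) = 0.7812.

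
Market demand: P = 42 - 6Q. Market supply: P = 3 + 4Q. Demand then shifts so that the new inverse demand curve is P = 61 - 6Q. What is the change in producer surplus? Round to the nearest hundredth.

36.86

Initial equilibrium: Q_0 = 3.9, P_0 = 18.6; CS_0 = (1/2)(3.9)(23.4) = 45.63, PS_0 = (1/2)(3.9)(15.6) = 30.42.
New equilibrium: 61 - 6Q = 3 + 4Q gives Q_1 = 5.8, P_1 = 26.2; CS_1 = 100.92, PS_1 = 67.28.
Change in producer surplus = 67.28 - 30.42 = 36.86.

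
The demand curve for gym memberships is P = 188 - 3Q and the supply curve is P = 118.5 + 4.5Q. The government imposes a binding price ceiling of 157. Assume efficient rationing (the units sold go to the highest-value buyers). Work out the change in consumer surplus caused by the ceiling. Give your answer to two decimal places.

26.62

Free-market equilibrium: 188 - 3Q = 118.5 + 4.5Q gives Q* = 9.2667, P* = 160.2.
At the ceiling price 157, quantity supplied is (157 - 118.5)/4.5 = 8.5556; supply is the short side, so Q = 8.5556 trades at P = 157.
CS goes from (1/2)(9.2667)(27.8) = 128.8067 to 155.4259 (computed as (188 - 157)(8.5556) - (1/2)(3)(8.5556)^2), a change of 26.6193.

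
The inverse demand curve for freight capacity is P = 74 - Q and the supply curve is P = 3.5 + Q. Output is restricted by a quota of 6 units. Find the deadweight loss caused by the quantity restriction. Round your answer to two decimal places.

Unrestricted equilibrium: Q* = (74 - 3.5)/(1 + 1) = 35.25.
At Q = 6 the demand price is 74 - (6) = 68 and the supply price is 3.5 + (6) = 9.5.
DWL = (1/2)(gap between curves at 6) x (Q* - 6) = (1/2)(58.5)(29.25) = 855.5625.

855.56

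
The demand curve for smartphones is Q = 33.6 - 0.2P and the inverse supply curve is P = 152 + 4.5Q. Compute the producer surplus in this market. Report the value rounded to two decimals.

Rewriting demand in inverse form: P = 168 - 5Q.
Setting demand equal to supply, 16 = 9.5Q, so Q* = 1.6842 and P* = 159.5789.
PS is the area between P* and the supply curve from 0 to Q*: (1/2)(1.6842)(7.5789) = 6.3823.

6.38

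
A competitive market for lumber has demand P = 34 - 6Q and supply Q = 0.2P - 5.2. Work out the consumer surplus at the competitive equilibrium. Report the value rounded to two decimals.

1.59

Rewriting supply in inverse form: P = 26 + 5Q.
Set 34 - 6Q = 26 + 5Q, which gives 8 = 11Q, so Q* = 0.7273 and P* = 34 - 6(0.7273) = 29.6364.
The demand choke price is 34, so CS = (1/2)(Q*)(34 - P*) = (1/2)(0.7273)(4.3636) = 1.5868.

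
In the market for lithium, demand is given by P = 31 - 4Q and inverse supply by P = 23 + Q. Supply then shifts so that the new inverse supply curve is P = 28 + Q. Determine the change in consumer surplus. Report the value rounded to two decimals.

Initial equilibrium: Q_0 = 1.6, P_0 = 24.6; CS_0 = (1/2)(1.6)(6.4) = 5.12, PS_0 = (1/2)(1.6)(1.6) = 1.28.
New equilibrium: 31 - 4Q = 28 + Q gives Q_1 = 0.6, P_1 = 28.6; CS_1 = 0.72, PS_1 = 0.18.
Change in consumer surplus = 0.72 - 5.12 = -4.4.

-4.40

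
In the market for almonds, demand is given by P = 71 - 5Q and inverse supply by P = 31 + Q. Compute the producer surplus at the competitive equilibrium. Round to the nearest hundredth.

22.22

Set 71 - 5Q = 31 + Q, which gives 40 = 6Q, so Q* = 6.6667 and P* = 71 - 5(6.6667) = 37.6667.
The supply curve's price intercept is 31, so PS = (1/2)(Q*)(P* - 31) = (1/2)(6.6667)(6.6667) = 22.2222.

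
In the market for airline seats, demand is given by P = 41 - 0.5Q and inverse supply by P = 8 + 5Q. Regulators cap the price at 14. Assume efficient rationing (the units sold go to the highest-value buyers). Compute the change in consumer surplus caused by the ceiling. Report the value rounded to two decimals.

23.04

Without the control, 41 - 0.5Q = 8 + 5Q so Q* = 6 and P* = 38.
At the ceiling price 14, quantity supplied is (14 - 8)/5 = 1.2; supply is the short side, so Q = 1.2 trades at P = 14.
CS goes from (1/2)(6)(3) = 9 to 32.04 (computed as (41 - 14)(1.2) - (1/2)(0.5)(1.2)^2), a change of 23.04.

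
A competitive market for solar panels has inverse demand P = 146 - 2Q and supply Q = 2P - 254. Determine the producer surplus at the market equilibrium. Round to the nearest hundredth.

14.44

Rewriting supply in inverse form: P = 127 + 0.5Q.
Set 146 - 2Q = 127 + 0.5Q, which gives 19 = 2.5Q, so Q* = 7.6 and P* = 146 - 2(7.6) = 130.8.
Producer surplus is the triangle above supply below P*: (1/2)(7.6)(130.8 - 127) = (1/2)(7.6)(3.8) = 14.44.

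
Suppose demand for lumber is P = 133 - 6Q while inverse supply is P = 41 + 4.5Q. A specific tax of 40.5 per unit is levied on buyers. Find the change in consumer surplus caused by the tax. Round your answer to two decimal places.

-158.14

Without the tax, 133 - 6Q = 41 + 4.5Q so Q* = 8.7619 and P* = 80.4286.
With the tax, buyers' net willingness to pay falls by 40.5: (133 - 40.5) - 6Q = 41 + 4.5Q, so Q_t = 4.9048. Buyers pay P_b = 103.5714; sellers receive P_s = P_b - 40.5 = 63.0714.
CS falls from (1/2)(8.7619)(52.5714) = 230.3129 to (1/2)(4.9048)(29.4286) = 72.1701, a change of -158.1429.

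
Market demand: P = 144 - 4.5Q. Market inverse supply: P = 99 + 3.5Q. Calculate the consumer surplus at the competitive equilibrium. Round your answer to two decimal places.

71.19

Setting demand equal to supply, 45 = 8Q, so Q* = 5.625 and P* = 118.6875.
CS is the area between the demand curve and P* from 0 to Q*: (1/2)(5.625)(25.3125) = 71.1914.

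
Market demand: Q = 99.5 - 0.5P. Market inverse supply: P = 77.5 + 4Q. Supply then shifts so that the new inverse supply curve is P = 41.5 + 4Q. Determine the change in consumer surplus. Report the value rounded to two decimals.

Rewriting demand in inverse form: P = 199 - 2Q.
Initial equilibrium: Q_0 = 20.25, P_0 = 158.5; CS_0 = (1/2)(20.25)(40.5) = 410.0625, PS_0 = (1/2)(20.25)(81) = 820.125.
New equilibrium: 199 - 2Q = 41.5 + 4Q gives Q_1 = 26.25, P_1 = 146.5; CS_1 = 689.0625, PS_1 = 1378.125.
Change in consumer surplus = 689.0625 - 410.0625 = 279.

279.00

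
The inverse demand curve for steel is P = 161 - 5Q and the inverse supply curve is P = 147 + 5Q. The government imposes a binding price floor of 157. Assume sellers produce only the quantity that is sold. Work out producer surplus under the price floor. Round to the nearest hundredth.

6.40

Free-market equilibrium: 161 - 5Q = 147 + 5Q gives Q* = 1.4, P* = 154.
At P = 157, buyers demand (161 - 157)/5 = 0.8 while sellers would supply more, so the quantity traded is 0.8 at price 157.
The supply price at Q = 0.8 is 151. PS is the trapezoid between 157 and supply over [0, 0.8]: (1/2)[(157 - 147) + (157 - 151)](0.8) = 6.4.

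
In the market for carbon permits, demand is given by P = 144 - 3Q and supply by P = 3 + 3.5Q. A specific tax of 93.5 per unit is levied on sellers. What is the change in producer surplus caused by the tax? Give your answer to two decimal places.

-730.02

Without the tax, 144 - 3Q = 3 + 3.5Q so Q* = 21.6923 and P* = 78.9231.
With the tax, sellers need 93.5 more per unit: 144 - 3Q = 3 + 3.5Q + 93.5, so Q_t = 7.3077. Buyers pay P_b = 122.0769; sellers receive P_s = P_b - 93.5 = 28.5769.
PS falls from (1/2)(21.6923)(75.9231) = 823.4734 to (1/2)(7.3077)(25.5769) = 93.4541, a change of -730.0192.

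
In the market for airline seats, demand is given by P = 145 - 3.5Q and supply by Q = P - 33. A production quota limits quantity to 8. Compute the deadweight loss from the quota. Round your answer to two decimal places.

Rewriting supply in inverse form: P = 33 + Q.
Unrestricted equilibrium: Q* = (145 - 33)/(3.5 + 1) = 24.8889.
At Q = 8 the demand price is 145 - 3.5(8) = 117 and the supply price is 33 + (8) = 41.
DWL = (1/2)(gap between curves at 8) x (Q* - 8) = (1/2)(76)(16.8889) = 641.7778.

641.78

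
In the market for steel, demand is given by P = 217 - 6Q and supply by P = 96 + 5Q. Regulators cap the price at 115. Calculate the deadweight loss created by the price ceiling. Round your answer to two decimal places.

285.12

Without the control, 217 - 6Q = 96 + 5Q so Q* = 11 and P* = 151.
At P = 115, sellers supply (115 - 96)/5 = 3.8 while buyers want more, so the quantity traded is 3.8 at price 115.
At Q = 3.8 the demand price is 194.2 and the supply price is 115. Deadweight loss is the triangle between the curves from 3.8 to 11: (1/2)(194.2 - 115)(11 - 3.8) = 285.12.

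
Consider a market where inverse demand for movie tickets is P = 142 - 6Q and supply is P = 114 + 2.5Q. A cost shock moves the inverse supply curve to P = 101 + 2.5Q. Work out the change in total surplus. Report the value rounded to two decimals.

52.76

Initial equilibrium: Q_0 = 3.2941, P_0 = 122.2353; CS_0 = (1/2)(3.2941)(19.7647) = 32.5536, PS_0 = (1/2)(3.2941)(8.2353) = 13.564.
New equilibrium: 142 - 6Q = 101 + 2.5Q gives Q_1 = 4.8235, P_1 = 113.0588; CS_1 = 69.7993, PS_1 = 29.083.
Change in total surplus = (69.7993 + 29.083) - (32.5536 + 13.564) = 52.7647.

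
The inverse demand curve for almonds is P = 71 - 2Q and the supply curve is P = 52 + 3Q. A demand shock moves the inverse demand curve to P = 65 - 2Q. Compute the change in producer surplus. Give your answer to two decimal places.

-11.52

Initial equilibrium: Q_0 = 3.8, P_0 = 63.4; CS_0 = (1/2)(3.8)(7.6) = 14.44, PS_0 = (1/2)(3.8)(11.4) = 21.66.
New equilibrium: 65 - 2Q = 52 + 3Q gives Q_1 = 2.6, P_1 = 59.8; CS_1 = 6.76, PS_1 = 10.14.
Change in producer surplus = 10.14 - 21.66 = -11.52.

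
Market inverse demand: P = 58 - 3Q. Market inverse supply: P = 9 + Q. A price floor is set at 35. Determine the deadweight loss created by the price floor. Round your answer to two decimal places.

42.01

Without the control, 58 - 3Q = 9 + Q so Q* = 12.25 and P* = 21.25.
At P = 35, buyers demand (58 - 35)/3 = 7.6667 while sellers would supply more, so the quantity traded is 7.6667 at price 35.
The lost-trades triangle has base Q* - 7.6667 = 4.5833 and height equal to the gap between the curves at Q = 7.6667, which is 35 - 16.6667 = 18.3333. DWL = (1/2)(4.5833)(18.3333) = 42.0139.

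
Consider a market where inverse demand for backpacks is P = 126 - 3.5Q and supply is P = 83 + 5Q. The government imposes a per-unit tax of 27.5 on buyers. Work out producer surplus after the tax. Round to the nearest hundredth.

8.31

Pre-tax equilibrium: 126 - 3.5Q = 83 + 5Q gives Q* = 5.0588, P* = 108.2941.
With the tax, buyers' net willingness to pay falls by 27.5: (126 - 27.5) - 3.5Q = 83 + 5Q, so Q_t = 1.8235. Buyers pay P_b = 119.6176; sellers receive P_s = P_b - 27.5 = 92.1176.
Producer surplus is the triangle above supply below P_s: (1/2)(1.8235)(92.1176 - 83) = 8.3131.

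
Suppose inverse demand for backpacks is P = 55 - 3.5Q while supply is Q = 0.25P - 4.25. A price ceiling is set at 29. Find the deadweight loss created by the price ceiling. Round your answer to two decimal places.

Rewriting supply in inverse form: P = 17 + 4Q.
Free-market equilibrium: 55 - 3.5Q = 17 + 4Q gives Q* = 5.0667, P* = 37.2667.
At P = 29, sellers supply (29 - 17)/4 = 3 while buyers want more, so the quantity traded is 3 at price 29.
The lost-trades triangle has base Q* - 3 = 2.0667 and height equal to the gap between the curves at Q = 3, which is 44.5 - 29 = 15.5. DWL = (1/2)(2.0667)(15.5) = 16.0167.

16.02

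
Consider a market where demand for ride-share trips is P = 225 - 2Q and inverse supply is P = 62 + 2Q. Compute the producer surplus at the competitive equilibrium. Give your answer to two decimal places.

Equilibrium: 225 - 2Q = 62 + 2Q, so Q* = 40.75 and P* = 143.5.
PS is the area between P* and the supply curve from 0 to Q*: (1/2)(40.75)(81.5) = 1660.5625.

1660.56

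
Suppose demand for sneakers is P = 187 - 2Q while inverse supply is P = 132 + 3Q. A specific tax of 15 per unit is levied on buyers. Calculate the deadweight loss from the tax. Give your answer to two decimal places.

Pre-tax equilibrium: 187 - 2Q = 132 + 3Q gives Q* = 11, P* = 165.
A tax on buyers shifts demand down by 15: (187 - 15) - 2Q = 132 + 3Q, so Q_t = 8. Buyers pay P_b = 171; sellers receive P_s = P_b - 15 = 156.
The welfare triangle lost has base Q* - Q_t = 3 and height t = 15, so DWL = (1/2)(3)(15) = 22.5.

22.50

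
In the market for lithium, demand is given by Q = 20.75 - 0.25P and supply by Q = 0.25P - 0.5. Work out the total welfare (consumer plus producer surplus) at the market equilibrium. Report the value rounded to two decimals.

Rewriting demand in inverse form: P = 83 - 4Q.
Rewriting supply in inverse form: P = 2 + 4Q.
Set 83 - 4Q = 2 + 4Q, which gives 81 = 8Q, so Q* = 10.125 and P* = 83 - 4(10.125) = 42.5.
Total surplus is the full triangle between the curves from 0 to Q*: (1/2)(10.125)(83 - 2) = 410.0625.

410.06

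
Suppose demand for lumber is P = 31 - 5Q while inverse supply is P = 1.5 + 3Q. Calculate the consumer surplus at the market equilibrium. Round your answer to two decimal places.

Equilibrium: 31 - 5Q = 1.5 + 3Q, so Q* = 3.6875 and P* = 12.5625.
The demand choke price is 31, so CS = (1/2)(Q*)(31 - P*) = (1/2)(3.6875)(18.4375) = 33.9941.

33.99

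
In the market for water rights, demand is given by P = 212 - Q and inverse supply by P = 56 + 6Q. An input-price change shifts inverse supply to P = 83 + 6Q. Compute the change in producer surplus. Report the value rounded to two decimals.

-471.12

Initial equilibrium: Q_0 = 22.2857, P_0 = 189.7143; CS_0 = (1/2)(22.2857)(22.2857) = 248.3265, PS_0 = (1/2)(22.2857)(133.7143) = 1489.9592.
New equilibrium: 212 - Q = 83 + 6Q gives Q_1 = 18.4286, P_1 = 193.5714; CS_1 = 169.8061, PS_1 = 1018.8367.
Change in producer surplus = 1018.8367 - 1489.9592 = -471.1224.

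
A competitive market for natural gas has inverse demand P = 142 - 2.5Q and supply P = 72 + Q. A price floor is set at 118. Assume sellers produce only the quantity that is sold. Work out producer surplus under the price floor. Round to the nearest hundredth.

Without the control, 142 - 2.5Q = 72 + Q so Q* = 20 and P* = 92.
At the floor price 118, quantity demanded is (142 - 118)/2.5 = 9.6; demand is the short side, so Q = 9.6 trades at P = 118.
The supply price at Q = 9.6 is 81.6. PS is the trapezoid between 118 and supply over [0, 9.6]: (1/2)[(118 - 72) + (118 - 81.6)](9.6) = 395.52.

395.52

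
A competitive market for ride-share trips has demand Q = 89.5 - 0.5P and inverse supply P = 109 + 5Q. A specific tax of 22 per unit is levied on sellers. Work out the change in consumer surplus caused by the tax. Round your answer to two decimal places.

Rewriting demand in inverse form: P = 179 - 2Q.
Without the tax, 179 - 2Q = 109 + 5Q so Q* = 10 and P* = 159.
A tax on sellers shifts supply up by 22: 179 - 2Q = 109 + 5Q + 22, so Q_t = 6.8571. Buyers pay P_b = 165.2857; sellers receive P_s = P_b - 22 = 143.2857.
Consumers lose the trapezoid between P* and P_b out to Q_t plus the triangle from Q_t to Q*: change in CS = 47.0204 - 100 = -52.9796.

-52.98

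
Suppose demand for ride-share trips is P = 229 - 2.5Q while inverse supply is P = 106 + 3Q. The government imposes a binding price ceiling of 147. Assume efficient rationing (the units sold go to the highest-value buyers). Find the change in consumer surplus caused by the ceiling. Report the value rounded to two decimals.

262.03

Without the control, 229 - 2.5Q = 106 + 3Q so Q* = 22.3636 and P* = 173.0909.
At the ceiling price 147, quantity supplied is (147 - 106)/3 = 13.6667; supply is the short side, so Q = 13.6667 trades at P = 147.
CS goes from (1/2)(22.3636)(55.9091) = 625.1653 to 887.1944 (computed as (229 - 147)(13.6667) - (1/2)(2.5)(13.6667)^2), a change of 262.0292.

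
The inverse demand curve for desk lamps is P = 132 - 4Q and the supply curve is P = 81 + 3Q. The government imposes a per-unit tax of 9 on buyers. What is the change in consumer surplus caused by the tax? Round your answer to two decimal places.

-34.16

Without the tax, 132 - 4Q = 81 + 3Q so Q* = 7.2857 and P* = 102.8571.
With the tax, buyers' net willingness to pay falls by 9: (132 - 9) - 4Q = 81 + 3Q, so Q_t = 6. Buyers pay P_b = 108; sellers receive P_s = P_b - 9 = 99.
Consumers lose the trapezoid between P* and P_b out to Q_t plus the triangle from Q_t to Q*: change in CS = 72 - 106.1633 = -34.1633.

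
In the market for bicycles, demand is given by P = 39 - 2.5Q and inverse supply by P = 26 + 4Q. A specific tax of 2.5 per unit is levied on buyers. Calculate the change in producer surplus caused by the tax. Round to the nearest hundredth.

Pre-tax equilibrium: 39 - 2.5Q = 26 + 4Q gives Q* = 2, P* = 34.
A tax on buyers shifts demand down by 2.5: (39 - 2.5) - 2.5Q = 26 + 4Q, so Q_t = 1.6154. Buyers pay P_b = 34.9615; sellers receive P_s = P_b - 2.5 = 32.4615.
PS falls from (1/2)(2)(8) = 8 to (1/2)(1.6154)(6.4615) = 5.2189, a change of -2.7811.

-2.78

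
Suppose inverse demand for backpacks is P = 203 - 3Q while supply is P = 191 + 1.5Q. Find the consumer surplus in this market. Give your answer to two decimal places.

10.67

Set 203 - 3Q = 191 + 1.5Q, which gives 12 = 4.5Q, so Q* = 2.6667 and P* = 203 - 3(2.6667) = 195.
CS is the area between the demand curve and P* from 0 to Q*: (1/2)(2.6667)(8) = 10.6667.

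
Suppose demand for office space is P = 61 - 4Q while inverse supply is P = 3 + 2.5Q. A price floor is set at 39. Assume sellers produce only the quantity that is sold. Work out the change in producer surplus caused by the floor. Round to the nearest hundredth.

Without the control, 61 - 4Q = 3 + 2.5Q so Q* = 8.9231 and P* = 25.3077.
At P = 39, buyers demand (61 - 39)/4 = 5.5 while sellers would supply more, so the quantity traded is 5.5 at price 39.
PS goes from (1/2)(8.9231)(22.3077) = 99.5266 to 160.1875 (computed as (39 - 3)(5.5) - (1/2)(2.5)(5.5)^2), a change of 60.6609.

60.66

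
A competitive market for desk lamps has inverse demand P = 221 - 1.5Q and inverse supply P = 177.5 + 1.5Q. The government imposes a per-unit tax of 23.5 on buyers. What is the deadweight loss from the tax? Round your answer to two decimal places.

Without the tax, 221 - 1.5Q = 177.5 + 1.5Q so Q* = 14.5 and P* = 199.25.
A tax on buyers shifts demand down by 23.5: (221 - 23.5) - 1.5Q = 177.5 + 1.5Q, so Q_t = 6.6667. Buyers pay P_b = 211; sellers receive P_s = P_b - 23.5 = 187.5.
Deadweight loss is the triangle between the curves from Q_t to Q*: (1/2)(14.5 - 6.6667)(23.5) = 92.0417.

92.04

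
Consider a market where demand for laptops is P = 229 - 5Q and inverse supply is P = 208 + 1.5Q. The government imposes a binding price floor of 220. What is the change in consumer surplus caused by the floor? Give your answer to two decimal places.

Free-market equilibrium: 229 - 5Q = 208 + 1.5Q gives Q* = 3.2308, P* = 212.8462.
At P = 220, buyers demand (229 - 220)/5 = 1.8 while sellers would supply more, so the quantity traded is 1.8 at price 220.
CS goes from (1/2)(3.2308)(16.1538) = 26.0947 to 8.1 (computed as (229 - 220)(1.8) - (1/2)(5)(1.8)^2), a change of -17.9947.

-17.99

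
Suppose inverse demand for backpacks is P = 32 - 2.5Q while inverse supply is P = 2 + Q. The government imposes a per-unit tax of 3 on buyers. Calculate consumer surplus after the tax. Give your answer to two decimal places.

Without the tax, 32 - 2.5Q = 2 + Q so Q* = 8.5714 and P* = 10.5714.
A tax on buyers shifts demand down by 3: (32 - 3) - 2.5Q = 2 + Q, so Q_t = 7.7143. Buyers pay P_b = 12.7143; sellers receive P_s = P_b - 3 = 9.7143.
Consumer surplus is the triangle under demand above P_b: (1/2)(7.7143)(32 - 12.7143) = 74.3878.

74.39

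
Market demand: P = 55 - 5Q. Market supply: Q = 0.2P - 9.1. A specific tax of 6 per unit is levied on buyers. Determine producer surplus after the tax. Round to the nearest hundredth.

Rewriting supply in inverse form: P = 45.5 + 5Q.
Without the tax, 55 - 5Q = 45.5 + 5Q so Q* = 0.95 and P* = 50.25.
With the tax, buyers' net willingness to pay falls by 6: (55 - 6) - 5Q = 45.5 + 5Q, so Q_t = 0.35. Buyers pay P_b = 53.25; sellers receive P_s = P_b - 6 = 47.25.
Producer surplus is the triangle above supply below P_s: (1/2)(0.35)(47.25 - 45.5) = 0.3063.

0.31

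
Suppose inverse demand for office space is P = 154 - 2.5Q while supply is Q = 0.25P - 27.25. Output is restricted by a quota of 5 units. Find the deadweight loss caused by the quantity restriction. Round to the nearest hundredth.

Rewriting supply in inverse form: P = 109 + 4Q.
Unrestricted equilibrium: Q* = (154 - 109)/(2.5 + 4) = 6.9231.
At Q = 5 the demand price is 154 - 2.5(5) = 141.5 and the supply price is 109 + 4(5) = 129.
DWL = (1/2)(gap between curves at 5) x (Q* - 5) = (1/2)(12.5)(1.9231) = 12.0192.

12.02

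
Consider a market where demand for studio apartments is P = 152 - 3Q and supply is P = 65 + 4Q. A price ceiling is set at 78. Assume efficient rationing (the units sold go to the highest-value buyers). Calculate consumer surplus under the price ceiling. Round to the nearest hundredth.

224.66

Free-market equilibrium: 152 - 3Q = 65 + 4Q gives Q* = 12.4286, P* = 114.7143.
At the ceiling price 78, quantity supplied is (78 - 65)/4 = 3.25; supply is the short side, so Q = 3.25 trades at P = 78.
The demand price at Q = 3.25 is 142.25. CS is the trapezoid between demand and 78 over [0, 3.25]: (1/2)[(152 - 78) + (142.25 - 78)](3.25) = 224.6562.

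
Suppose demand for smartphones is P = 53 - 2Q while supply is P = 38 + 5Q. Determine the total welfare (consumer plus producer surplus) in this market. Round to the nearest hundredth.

16.07

Setting demand equal to supply, 15 = 7Q, so Q* = 2.1429 and P* = 48.7143.
Total surplus is the full triangle between the curves from 0 to Q*: (1/2)(2.1429)(53 - 38) = 16.0714.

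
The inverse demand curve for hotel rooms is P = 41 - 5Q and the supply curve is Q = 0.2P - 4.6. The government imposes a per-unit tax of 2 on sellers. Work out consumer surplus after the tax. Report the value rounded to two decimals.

Rewriting supply in inverse form: P = 23 + 5Q.
Without the tax, 41 - 5Q = 23 + 5Q so Q* = 1.8 and P* = 32.
A tax on sellers shifts supply up by 2: 41 - 5Q = 23 + 5Q + 2, so Q_t = 1.6. Buyers pay P_b = 33; sellers receive P_s = P_b - 2 = 31.
CS = (1/2)(Q_t)(41 - P_b) = (1/2)(1.6)(8) = 6.4.

6.40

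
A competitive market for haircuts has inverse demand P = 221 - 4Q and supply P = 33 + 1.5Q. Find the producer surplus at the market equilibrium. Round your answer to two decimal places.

876.30

Setting demand equal to supply, 188 = 5.5Q, so Q* = 34.1818 and P* = 84.2727.
The supply curve's price intercept is 33, so PS = (1/2)(Q*)(P* - 33) = (1/2)(34.1818)(51.2727) = 876.2975.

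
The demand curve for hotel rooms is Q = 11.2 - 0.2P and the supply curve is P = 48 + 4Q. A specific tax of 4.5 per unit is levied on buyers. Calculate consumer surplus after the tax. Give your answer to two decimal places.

0.38

Rewriting demand in inverse form: P = 56 - 5Q.
Without the tax, 56 - 5Q = 48 + 4Q so Q* = 0.8889 and P* = 51.5556.
With the tax, buyers' net willingness to pay falls by 4.5: (56 - 4.5) - 5Q = 48 + 4Q, so Q_t = 0.3889. Buyers pay P_b = 54.0556; sellers receive P_s = P_b - 4.5 = 49.5556.
Consumer surplus is the triangle under demand above P_b: (1/2)(0.3889)(56 - 54.0556) = 0.3781.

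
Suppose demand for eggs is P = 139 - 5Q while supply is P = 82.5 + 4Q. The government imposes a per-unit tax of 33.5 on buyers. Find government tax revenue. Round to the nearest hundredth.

Pre-tax equilibrium: 139 - 5Q = 82.5 + 4Q gives Q* = 6.2778, P* = 107.6111.
With the tax, buyers' net willingness to pay falls by 33.5: (139 - 33.5) - 5Q = 82.5 + 4Q, so Q_t = 2.5556. Buyers pay P_b = 126.2222; sellers receive P_s = P_b - 33.5 = 92.7222.
Tax revenue = t x Q_t = 33.5 x 2.5556 = 85.6111.

85.61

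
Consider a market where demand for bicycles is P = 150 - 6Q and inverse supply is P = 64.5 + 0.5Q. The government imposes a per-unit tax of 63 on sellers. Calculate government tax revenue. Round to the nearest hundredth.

Pre-tax equilibrium: 150 - 6Q = 64.5 + 0.5Q gives Q* = 13.1538, P* = 71.0769.
A tax on sellers shifts supply up by 63: 150 - 6Q = 64.5 + 0.5Q + 63, so Q_t = 3.4615. Buyers pay P_b = 129.2308; sellers receive P_s = P_b - 63 = 66.2308.
Tax revenue = t x Q_t = 63 x 3.4615 = 218.0769.

218.08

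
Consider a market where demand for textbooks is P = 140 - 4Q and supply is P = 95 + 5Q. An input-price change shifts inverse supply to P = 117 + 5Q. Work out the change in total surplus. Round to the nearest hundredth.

Initial equilibrium: Q_0 = 5, P_0 = 120; CS_0 = (1/2)(5)(20) = 50, PS_0 = (1/2)(5)(25) = 62.5.
New equilibrium: 140 - 4Q = 117 + 5Q gives Q_1 = 2.5556, P_1 = 129.7778; CS_1 = 13.0617, PS_1 = 16.3272.
Change in total surplus = (13.0617 + 16.3272) - (50 + 62.5) = -83.1111.

-83.11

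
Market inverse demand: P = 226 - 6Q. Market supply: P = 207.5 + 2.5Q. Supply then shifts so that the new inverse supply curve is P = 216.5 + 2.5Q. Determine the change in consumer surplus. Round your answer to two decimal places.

Initial equilibrium: Q_0 = 2.1765, P_0 = 212.9412; CS_0 = (1/2)(2.1765)(13.0588) = 14.2111, PS_0 = (1/2)(2.1765)(5.4412) = 5.9213.
New equilibrium: 226 - 6Q = 216.5 + 2.5Q gives Q_1 = 1.1176, P_1 = 219.2941; CS_1 = 3.7474, PS_1 = 1.5614.
Change in consumer surplus = 3.7474 - 14.2111 = -10.4637.

-10.46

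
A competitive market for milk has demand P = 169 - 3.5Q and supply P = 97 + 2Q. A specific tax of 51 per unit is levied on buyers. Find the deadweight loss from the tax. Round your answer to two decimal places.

Without the tax, 169 - 3.5Q = 97 + 2Q so Q* = 13.0909 and P* = 123.1818.
With the tax, buyers' net willingness to pay falls by 51: (169 - 51) - 3.5Q = 97 + 2Q, so Q_t = 3.8182. Buyers pay P_b = 155.6364; sellers receive P_s = P_b - 51 = 104.6364.
Deadweight loss is the triangle between the curves from Q_t to Q*: (1/2)(13.0909 - 3.8182)(51) = 236.4545.

236.45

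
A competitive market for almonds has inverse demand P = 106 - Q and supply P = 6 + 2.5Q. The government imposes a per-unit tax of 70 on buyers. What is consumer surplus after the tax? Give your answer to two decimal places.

Pre-tax equilibrium: 106 - Q = 6 + 2.5Q gives Q* = 28.5714, P* = 77.4286.
A tax on buyers shifts demand down by 70: (106 - 70) - Q = 6 + 2.5Q, so Q_t = 8.5714. Buyers pay P_b = 97.4286; sellers receive P_s = P_b - 70 = 27.4286.
Consumer surplus is the triangle under demand above P_b: (1/2)(8.5714)(106 - 97.4286) = 36.7347.

36.73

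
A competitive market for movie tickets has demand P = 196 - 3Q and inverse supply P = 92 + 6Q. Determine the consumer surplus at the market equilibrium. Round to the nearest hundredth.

200.30

Equilibrium: 196 - 3Q = 92 + 6Q, so Q* = 11.5556 and P* = 161.3333.
Consumer surplus is the triangle under demand above P*: (1/2)(11.5556)(196 - 161.3333) = (1/2)(11.5556)(34.6667) = 200.2963.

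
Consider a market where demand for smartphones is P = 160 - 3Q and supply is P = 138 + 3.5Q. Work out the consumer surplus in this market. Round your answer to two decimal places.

17.18

Setting demand equal to supply, 22 = 6.5Q, so Q* = 3.3846 and P* = 149.8462.
CS is the area between the demand curve and P* from 0 to Q*: (1/2)(3.3846)(10.1538) = 17.1834.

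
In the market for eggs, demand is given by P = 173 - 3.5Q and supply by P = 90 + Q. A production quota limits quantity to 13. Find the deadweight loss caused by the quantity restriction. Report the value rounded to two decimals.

Unrestricted equilibrium: Q* = (173 - 90)/(3.5 + 1) = 18.4444.
At Q = 13 the demand price is 173 - 3.5(13) = 127.5 and the supply price is 90 + (13) = 103.
DWL = (1/2)(gap between curves at 13) x (Q* - 13) = (1/2)(24.5)(5.4444) = 66.6944.

66.69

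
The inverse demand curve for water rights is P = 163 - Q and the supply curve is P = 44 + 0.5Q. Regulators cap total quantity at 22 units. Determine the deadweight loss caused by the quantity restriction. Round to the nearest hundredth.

2465.33

Unrestricted equilibrium: Q* = (163 - 44)/(1 + 0.5) = 79.3333.
At Q = 22 the demand price is 163 - (22) = 141 and the supply price is 44 + 0.5(22) = 55.
DWL = (1/2)(gap between curves at 22) x (Q* - 22) = (1/2)(86)(57.3333) = 2465.3333.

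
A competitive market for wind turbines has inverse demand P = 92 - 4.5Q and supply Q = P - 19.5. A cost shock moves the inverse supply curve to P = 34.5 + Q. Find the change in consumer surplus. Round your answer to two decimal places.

Rewriting supply in inverse form: P = 19.5 + Q.
Initial equilibrium: Q_0 = 13.1818, P_0 = 32.6818; CS_0 = (1/2)(13.1818)(59.3182) = 390.9607, PS_0 = (1/2)(13.1818)(13.1818) = 86.8802.
New equilibrium: 92 - 4.5Q = 34.5 + Q gives Q_1 = 10.4545, P_1 = 44.9545; CS_1 = 245.9194, PS_1 = 54.6488.
Change in consumer surplus = 245.9194 - 390.9607 = -145.0413.

-145.04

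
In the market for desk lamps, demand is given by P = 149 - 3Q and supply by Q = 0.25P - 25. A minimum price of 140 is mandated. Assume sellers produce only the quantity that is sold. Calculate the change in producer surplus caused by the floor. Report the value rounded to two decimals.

Rewriting supply in inverse form: P = 100 + 4Q.
Without the control, 149 - 3Q = 100 + 4Q so Q* = 7 and P* = 128.
At P = 140, buyers demand (149 - 140)/3 = 3 while sellers would supply more, so the quantity traded is 3 at price 140.
PS goes from (1/2)(7)(28) = 98 to 102 (computed as (140 - 100)(3) - (1/2)(4)(3)^2), a change of 4.

4.00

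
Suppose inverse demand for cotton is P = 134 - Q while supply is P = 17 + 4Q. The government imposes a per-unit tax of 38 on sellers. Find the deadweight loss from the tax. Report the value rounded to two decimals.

Pre-tax equilibrium: 134 - Q = 17 + 4Q gives Q* = 23.4, P* = 110.6.
A tax on sellers shifts supply up by 38: 134 - Q = 17 + 4Q + 38, so Q_t = 15.8. Buyers pay P_b = 118.2; sellers receive P_s = P_b - 38 = 80.2.
Deadweight loss is the triangle between the curves from Q_t to Q*: (1/2)(23.4 - 15.8)(38) = 144.4.

144.40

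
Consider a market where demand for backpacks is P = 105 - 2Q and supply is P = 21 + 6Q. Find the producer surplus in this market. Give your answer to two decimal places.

Equilibrium: 105 - 2Q = 21 + 6Q, so Q* = 10.5 and P* = 84.
Producer surplus is the triangle above supply below P*: (1/2)(10.5)(84 - 21) = (1/2)(10.5)(63) = 330.75.

330.75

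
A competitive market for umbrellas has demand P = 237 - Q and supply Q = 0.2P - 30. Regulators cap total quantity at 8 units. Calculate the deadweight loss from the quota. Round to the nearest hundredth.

Rewriting supply in inverse form: P = 150 + 5Q.
Unrestricted equilibrium: Q* = (237 - 150)/(1 + 5) = 14.5.
At Q = 8 the demand price is 237 - (8) = 229 and the supply price is 150 + 5(8) = 190.
DWL = (1/2)(gap between curves at 8) x (Q* - 8) = (1/2)(39)(6.5) = 126.75.

126.75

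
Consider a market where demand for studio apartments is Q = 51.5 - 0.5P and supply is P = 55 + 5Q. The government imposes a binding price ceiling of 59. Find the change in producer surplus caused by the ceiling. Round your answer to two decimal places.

Rewriting demand in inverse form: P = 103 - 2Q.
Free-market equilibrium: 103 - 2Q = 55 + 5Q gives Q* = 6.8571, P* = 89.2857.
At the ceiling price 59, quantity supplied is (59 - 55)/5 = 0.8; supply is the short side, so Q = 0.8 trades at P = 59.
PS goes from (1/2)(6.8571)(34.2857) = 117.551 to 1.6 (computed as (59 - 55)(0.8) - (1/2)(5)(0.8)^2), a change of -115.951.

-115.95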